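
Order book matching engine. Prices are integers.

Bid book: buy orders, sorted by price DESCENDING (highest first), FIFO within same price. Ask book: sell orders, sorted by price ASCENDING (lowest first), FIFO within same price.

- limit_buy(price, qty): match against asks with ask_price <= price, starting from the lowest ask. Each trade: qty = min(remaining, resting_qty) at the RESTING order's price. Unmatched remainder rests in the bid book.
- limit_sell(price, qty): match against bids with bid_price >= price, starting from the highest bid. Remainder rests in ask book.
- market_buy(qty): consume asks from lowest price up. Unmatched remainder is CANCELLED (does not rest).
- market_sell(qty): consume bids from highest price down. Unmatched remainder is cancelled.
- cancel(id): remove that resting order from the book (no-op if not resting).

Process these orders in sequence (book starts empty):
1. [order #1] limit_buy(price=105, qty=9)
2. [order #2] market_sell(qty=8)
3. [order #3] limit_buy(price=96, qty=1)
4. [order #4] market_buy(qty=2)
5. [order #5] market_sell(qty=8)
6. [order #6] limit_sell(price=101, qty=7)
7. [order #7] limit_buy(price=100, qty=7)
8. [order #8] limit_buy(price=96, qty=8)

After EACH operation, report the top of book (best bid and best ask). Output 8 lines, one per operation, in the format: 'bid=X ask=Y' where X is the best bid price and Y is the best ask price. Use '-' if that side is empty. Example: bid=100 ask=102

Answer: bid=105 ask=-
bid=105 ask=-
bid=105 ask=-
bid=105 ask=-
bid=- ask=-
bid=- ask=101
bid=100 ask=101
bid=100 ask=101

Derivation:
After op 1 [order #1] limit_buy(price=105, qty=9): fills=none; bids=[#1:9@105] asks=[-]
After op 2 [order #2] market_sell(qty=8): fills=#1x#2:8@105; bids=[#1:1@105] asks=[-]
After op 3 [order #3] limit_buy(price=96, qty=1): fills=none; bids=[#1:1@105 #3:1@96] asks=[-]
After op 4 [order #4] market_buy(qty=2): fills=none; bids=[#1:1@105 #3:1@96] asks=[-]
After op 5 [order #5] market_sell(qty=8): fills=#1x#5:1@105 #3x#5:1@96; bids=[-] asks=[-]
After op 6 [order #6] limit_sell(price=101, qty=7): fills=none; bids=[-] asks=[#6:7@101]
After op 7 [order #7] limit_buy(price=100, qty=7): fills=none; bids=[#7:7@100] asks=[#6:7@101]
After op 8 [order #8] limit_buy(price=96, qty=8): fills=none; bids=[#7:7@100 #8:8@96] asks=[#6:7@101]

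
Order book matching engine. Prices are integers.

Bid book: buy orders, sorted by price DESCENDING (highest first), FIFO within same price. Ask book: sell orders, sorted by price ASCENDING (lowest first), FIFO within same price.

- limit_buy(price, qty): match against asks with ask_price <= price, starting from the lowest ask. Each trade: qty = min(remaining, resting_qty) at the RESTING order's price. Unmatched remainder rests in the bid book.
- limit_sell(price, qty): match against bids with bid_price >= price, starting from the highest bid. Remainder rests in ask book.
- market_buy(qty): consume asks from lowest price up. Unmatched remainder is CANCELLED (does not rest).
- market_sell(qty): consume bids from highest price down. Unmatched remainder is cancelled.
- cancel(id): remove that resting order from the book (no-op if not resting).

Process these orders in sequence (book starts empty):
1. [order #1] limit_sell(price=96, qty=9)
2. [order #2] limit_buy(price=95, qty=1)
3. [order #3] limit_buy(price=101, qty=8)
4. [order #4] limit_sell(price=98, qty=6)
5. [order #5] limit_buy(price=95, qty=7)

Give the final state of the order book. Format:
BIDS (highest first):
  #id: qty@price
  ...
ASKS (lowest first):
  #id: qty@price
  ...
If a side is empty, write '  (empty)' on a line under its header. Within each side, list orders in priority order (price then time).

Answer: BIDS (highest first):
  #2: 1@95
  #5: 7@95
ASKS (lowest first):
  #1: 1@96
  #4: 6@98

Derivation:
After op 1 [order #1] limit_sell(price=96, qty=9): fills=none; bids=[-] asks=[#1:9@96]
After op 2 [order #2] limit_buy(price=95, qty=1): fills=none; bids=[#2:1@95] asks=[#1:9@96]
After op 3 [order #3] limit_buy(price=101, qty=8): fills=#3x#1:8@96; bids=[#2:1@95] asks=[#1:1@96]
After op 4 [order #4] limit_sell(price=98, qty=6): fills=none; bids=[#2:1@95] asks=[#1:1@96 #4:6@98]
After op 5 [order #5] limit_buy(price=95, qty=7): fills=none; bids=[#2:1@95 #5:7@95] asks=[#1:1@96 #4:6@98]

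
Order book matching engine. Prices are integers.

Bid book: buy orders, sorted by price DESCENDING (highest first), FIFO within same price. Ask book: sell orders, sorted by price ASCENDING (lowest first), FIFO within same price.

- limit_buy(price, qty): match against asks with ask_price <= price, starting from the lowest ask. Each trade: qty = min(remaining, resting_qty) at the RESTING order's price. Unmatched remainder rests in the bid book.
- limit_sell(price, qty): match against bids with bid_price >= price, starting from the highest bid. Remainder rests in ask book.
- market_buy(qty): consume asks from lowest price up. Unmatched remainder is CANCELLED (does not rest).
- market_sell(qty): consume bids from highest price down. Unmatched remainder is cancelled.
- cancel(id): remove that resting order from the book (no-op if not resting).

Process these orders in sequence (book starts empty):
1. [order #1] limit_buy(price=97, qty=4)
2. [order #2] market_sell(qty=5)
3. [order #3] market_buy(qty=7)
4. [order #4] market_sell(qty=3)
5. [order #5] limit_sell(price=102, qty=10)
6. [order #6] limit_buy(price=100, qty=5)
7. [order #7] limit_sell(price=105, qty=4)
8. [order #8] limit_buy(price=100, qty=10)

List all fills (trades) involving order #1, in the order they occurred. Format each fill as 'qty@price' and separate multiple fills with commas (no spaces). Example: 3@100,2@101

Answer: 4@97

Derivation:
After op 1 [order #1] limit_buy(price=97, qty=4): fills=none; bids=[#1:4@97] asks=[-]
After op 2 [order #2] market_sell(qty=5): fills=#1x#2:4@97; bids=[-] asks=[-]
After op 3 [order #3] market_buy(qty=7): fills=none; bids=[-] asks=[-]
After op 4 [order #4] market_sell(qty=3): fills=none; bids=[-] asks=[-]
After op 5 [order #5] limit_sell(price=102, qty=10): fills=none; bids=[-] asks=[#5:10@102]
After op 6 [order #6] limit_buy(price=100, qty=5): fills=none; bids=[#6:5@100] asks=[#5:10@102]
After op 7 [order #7] limit_sell(price=105, qty=4): fills=none; bids=[#6:5@100] asks=[#5:10@102 #7:4@105]
After op 8 [order #8] limit_buy(price=100, qty=10): fills=none; bids=[#6:5@100 #8:10@100] asks=[#5:10@102 #7:4@105]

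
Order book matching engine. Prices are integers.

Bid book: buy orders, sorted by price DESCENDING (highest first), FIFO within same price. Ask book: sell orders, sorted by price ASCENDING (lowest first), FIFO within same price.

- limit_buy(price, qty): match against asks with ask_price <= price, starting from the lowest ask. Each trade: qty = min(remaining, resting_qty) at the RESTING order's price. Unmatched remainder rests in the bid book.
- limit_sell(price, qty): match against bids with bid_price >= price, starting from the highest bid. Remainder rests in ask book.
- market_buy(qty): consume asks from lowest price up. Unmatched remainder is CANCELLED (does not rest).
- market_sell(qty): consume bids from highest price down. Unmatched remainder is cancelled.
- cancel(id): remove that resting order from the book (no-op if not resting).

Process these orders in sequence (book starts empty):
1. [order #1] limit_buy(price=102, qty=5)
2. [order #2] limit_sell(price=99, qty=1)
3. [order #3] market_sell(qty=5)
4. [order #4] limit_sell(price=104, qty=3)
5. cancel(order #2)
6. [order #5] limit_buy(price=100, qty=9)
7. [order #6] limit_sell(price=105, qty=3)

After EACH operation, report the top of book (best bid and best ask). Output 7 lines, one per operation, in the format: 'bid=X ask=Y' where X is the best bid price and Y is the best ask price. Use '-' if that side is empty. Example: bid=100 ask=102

Answer: bid=102 ask=-
bid=102 ask=-
bid=- ask=-
bid=- ask=104
bid=- ask=104
bid=100 ask=104
bid=100 ask=104

Derivation:
After op 1 [order #1] limit_buy(price=102, qty=5): fills=none; bids=[#1:5@102] asks=[-]
After op 2 [order #2] limit_sell(price=99, qty=1): fills=#1x#2:1@102; bids=[#1:4@102] asks=[-]
After op 3 [order #3] market_sell(qty=5): fills=#1x#3:4@102; bids=[-] asks=[-]
After op 4 [order #4] limit_sell(price=104, qty=3): fills=none; bids=[-] asks=[#4:3@104]
After op 5 cancel(order #2): fills=none; bids=[-] asks=[#4:3@104]
After op 6 [order #5] limit_buy(price=100, qty=9): fills=none; bids=[#5:9@100] asks=[#4:3@104]
After op 7 [order #6] limit_sell(price=105, qty=3): fills=none; bids=[#5:9@100] asks=[#4:3@104 #6:3@105]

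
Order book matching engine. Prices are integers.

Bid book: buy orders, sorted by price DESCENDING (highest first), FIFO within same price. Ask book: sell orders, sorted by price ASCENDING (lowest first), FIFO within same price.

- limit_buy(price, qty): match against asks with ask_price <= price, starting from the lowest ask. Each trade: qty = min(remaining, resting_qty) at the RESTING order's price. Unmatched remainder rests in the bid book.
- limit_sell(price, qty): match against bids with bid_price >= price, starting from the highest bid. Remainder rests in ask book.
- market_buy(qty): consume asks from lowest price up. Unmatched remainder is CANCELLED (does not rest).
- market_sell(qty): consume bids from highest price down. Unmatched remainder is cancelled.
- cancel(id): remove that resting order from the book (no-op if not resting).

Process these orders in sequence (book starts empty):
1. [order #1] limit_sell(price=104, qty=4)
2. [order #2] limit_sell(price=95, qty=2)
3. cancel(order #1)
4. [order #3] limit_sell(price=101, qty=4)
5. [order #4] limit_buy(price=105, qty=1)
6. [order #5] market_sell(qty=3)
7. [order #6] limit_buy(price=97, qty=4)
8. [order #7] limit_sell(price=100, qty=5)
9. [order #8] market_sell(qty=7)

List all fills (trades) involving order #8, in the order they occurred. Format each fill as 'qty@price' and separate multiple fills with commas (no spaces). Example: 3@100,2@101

Answer: 3@97

Derivation:
After op 1 [order #1] limit_sell(price=104, qty=4): fills=none; bids=[-] asks=[#1:4@104]
After op 2 [order #2] limit_sell(price=95, qty=2): fills=none; bids=[-] asks=[#2:2@95 #1:4@104]
After op 3 cancel(order #1): fills=none; bids=[-] asks=[#2:2@95]
After op 4 [order #3] limit_sell(price=101, qty=4): fills=none; bids=[-] asks=[#2:2@95 #3:4@101]
After op 5 [order #4] limit_buy(price=105, qty=1): fills=#4x#2:1@95; bids=[-] asks=[#2:1@95 #3:4@101]
After op 6 [order #5] market_sell(qty=3): fills=none; bids=[-] asks=[#2:1@95 #3:4@101]
After op 7 [order #6] limit_buy(price=97, qty=4): fills=#6x#2:1@95; bids=[#6:3@97] asks=[#3:4@101]
After op 8 [order #7] limit_sell(price=100, qty=5): fills=none; bids=[#6:3@97] asks=[#7:5@100 #3:4@101]
After op 9 [order #8] market_sell(qty=7): fills=#6x#8:3@97; bids=[-] asks=[#7:5@100 #3:4@101]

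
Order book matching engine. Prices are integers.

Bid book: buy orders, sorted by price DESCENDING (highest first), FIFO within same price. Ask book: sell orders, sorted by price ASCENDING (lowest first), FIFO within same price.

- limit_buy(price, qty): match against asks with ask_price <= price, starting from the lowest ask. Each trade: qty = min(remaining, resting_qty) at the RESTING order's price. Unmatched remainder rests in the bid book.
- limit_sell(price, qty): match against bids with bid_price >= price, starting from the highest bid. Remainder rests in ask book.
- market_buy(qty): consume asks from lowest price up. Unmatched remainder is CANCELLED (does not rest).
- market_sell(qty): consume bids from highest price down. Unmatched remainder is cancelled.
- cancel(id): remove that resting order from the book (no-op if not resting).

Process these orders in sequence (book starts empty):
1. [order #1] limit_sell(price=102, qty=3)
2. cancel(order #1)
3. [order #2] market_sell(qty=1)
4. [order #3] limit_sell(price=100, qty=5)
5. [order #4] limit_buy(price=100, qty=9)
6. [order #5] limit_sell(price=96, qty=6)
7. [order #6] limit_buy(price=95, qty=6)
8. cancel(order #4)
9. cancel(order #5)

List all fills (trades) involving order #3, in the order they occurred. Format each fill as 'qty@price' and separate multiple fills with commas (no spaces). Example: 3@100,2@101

Answer: 5@100

Derivation:
After op 1 [order #1] limit_sell(price=102, qty=3): fills=none; bids=[-] asks=[#1:3@102]
After op 2 cancel(order #1): fills=none; bids=[-] asks=[-]
After op 3 [order #2] market_sell(qty=1): fills=none; bids=[-] asks=[-]
After op 4 [order #3] limit_sell(price=100, qty=5): fills=none; bids=[-] asks=[#3:5@100]
After op 5 [order #4] limit_buy(price=100, qty=9): fills=#4x#3:5@100; bids=[#4:4@100] asks=[-]
After op 6 [order #5] limit_sell(price=96, qty=6): fills=#4x#5:4@100; bids=[-] asks=[#5:2@96]
After op 7 [order #6] limit_buy(price=95, qty=6): fills=none; bids=[#6:6@95] asks=[#5:2@96]
After op 8 cancel(order #4): fills=none; bids=[#6:6@95] asks=[#5:2@96]
After op 9 cancel(order #5): fills=none; bids=[#6:6@95] asks=[-]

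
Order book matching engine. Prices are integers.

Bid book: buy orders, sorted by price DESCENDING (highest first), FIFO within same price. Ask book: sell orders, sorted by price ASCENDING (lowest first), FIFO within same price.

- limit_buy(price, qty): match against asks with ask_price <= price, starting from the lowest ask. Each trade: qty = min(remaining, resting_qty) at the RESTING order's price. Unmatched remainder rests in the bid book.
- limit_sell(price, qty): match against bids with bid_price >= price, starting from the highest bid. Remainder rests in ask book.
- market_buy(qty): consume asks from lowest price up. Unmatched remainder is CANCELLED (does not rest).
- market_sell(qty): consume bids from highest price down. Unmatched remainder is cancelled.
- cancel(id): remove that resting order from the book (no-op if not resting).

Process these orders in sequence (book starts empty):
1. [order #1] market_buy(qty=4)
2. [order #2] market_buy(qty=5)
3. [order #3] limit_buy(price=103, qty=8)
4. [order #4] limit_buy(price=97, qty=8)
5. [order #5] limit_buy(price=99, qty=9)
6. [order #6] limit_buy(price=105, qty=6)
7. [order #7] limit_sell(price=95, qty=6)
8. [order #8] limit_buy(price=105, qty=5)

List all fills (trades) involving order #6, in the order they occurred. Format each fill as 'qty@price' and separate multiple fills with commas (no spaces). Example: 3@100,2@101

After op 1 [order #1] market_buy(qty=4): fills=none; bids=[-] asks=[-]
After op 2 [order #2] market_buy(qty=5): fills=none; bids=[-] asks=[-]
After op 3 [order #3] limit_buy(price=103, qty=8): fills=none; bids=[#3:8@103] asks=[-]
After op 4 [order #4] limit_buy(price=97, qty=8): fills=none; bids=[#3:8@103 #4:8@97] asks=[-]
After op 5 [order #5] limit_buy(price=99, qty=9): fills=none; bids=[#3:8@103 #5:9@99 #4:8@97] asks=[-]
After op 6 [order #6] limit_buy(price=105, qty=6): fills=none; bids=[#6:6@105 #3:8@103 #5:9@99 #4:8@97] asks=[-]
After op 7 [order #7] limit_sell(price=95, qty=6): fills=#6x#7:6@105; bids=[#3:8@103 #5:9@99 #4:8@97] asks=[-]
After op 8 [order #8] limit_buy(price=105, qty=5): fills=none; bids=[#8:5@105 #3:8@103 #5:9@99 #4:8@97] asks=[-]

Answer: 6@105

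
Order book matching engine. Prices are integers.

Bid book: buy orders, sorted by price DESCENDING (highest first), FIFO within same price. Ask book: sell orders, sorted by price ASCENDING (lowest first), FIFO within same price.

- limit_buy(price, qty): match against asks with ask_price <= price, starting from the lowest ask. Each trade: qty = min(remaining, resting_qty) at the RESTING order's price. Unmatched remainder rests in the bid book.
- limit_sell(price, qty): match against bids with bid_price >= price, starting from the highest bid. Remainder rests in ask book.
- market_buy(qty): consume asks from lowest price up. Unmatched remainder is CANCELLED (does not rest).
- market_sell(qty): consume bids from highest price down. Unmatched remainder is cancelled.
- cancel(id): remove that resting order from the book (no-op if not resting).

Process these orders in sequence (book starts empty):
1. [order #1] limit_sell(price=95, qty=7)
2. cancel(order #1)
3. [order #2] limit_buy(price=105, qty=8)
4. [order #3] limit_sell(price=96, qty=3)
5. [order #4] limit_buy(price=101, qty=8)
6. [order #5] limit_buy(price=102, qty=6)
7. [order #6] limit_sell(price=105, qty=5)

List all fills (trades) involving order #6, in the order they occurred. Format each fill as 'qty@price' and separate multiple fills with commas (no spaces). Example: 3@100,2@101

Answer: 5@105

Derivation:
After op 1 [order #1] limit_sell(price=95, qty=7): fills=none; bids=[-] asks=[#1:7@95]
After op 2 cancel(order #1): fills=none; bids=[-] asks=[-]
After op 3 [order #2] limit_buy(price=105, qty=8): fills=none; bids=[#2:8@105] asks=[-]
After op 4 [order #3] limit_sell(price=96, qty=3): fills=#2x#3:3@105; bids=[#2:5@105] asks=[-]
After op 5 [order #4] limit_buy(price=101, qty=8): fills=none; bids=[#2:5@105 #4:8@101] asks=[-]
After op 6 [order #5] limit_buy(price=102, qty=6): fills=none; bids=[#2:5@105 #5:6@102 #4:8@101] asks=[-]
After op 7 [order #6] limit_sell(price=105, qty=5): fills=#2x#6:5@105; bids=[#5:6@102 #4:8@101] asks=[-]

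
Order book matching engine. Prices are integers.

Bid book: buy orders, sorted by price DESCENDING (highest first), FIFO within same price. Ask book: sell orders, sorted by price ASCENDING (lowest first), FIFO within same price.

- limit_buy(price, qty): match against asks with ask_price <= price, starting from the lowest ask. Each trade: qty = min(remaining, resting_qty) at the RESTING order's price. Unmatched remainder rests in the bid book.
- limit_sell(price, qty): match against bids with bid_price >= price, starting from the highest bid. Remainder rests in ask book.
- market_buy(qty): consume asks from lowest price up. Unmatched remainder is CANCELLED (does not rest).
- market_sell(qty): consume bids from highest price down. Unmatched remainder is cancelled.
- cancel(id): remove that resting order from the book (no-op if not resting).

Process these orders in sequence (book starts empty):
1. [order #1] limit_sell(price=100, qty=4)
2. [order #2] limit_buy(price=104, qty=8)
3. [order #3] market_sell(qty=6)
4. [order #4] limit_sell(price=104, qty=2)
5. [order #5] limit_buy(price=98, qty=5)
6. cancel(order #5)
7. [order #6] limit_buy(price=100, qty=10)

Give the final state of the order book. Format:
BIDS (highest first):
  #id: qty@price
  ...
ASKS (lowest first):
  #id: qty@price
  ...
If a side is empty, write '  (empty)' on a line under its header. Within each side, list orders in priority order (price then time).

Answer: BIDS (highest first):
  #6: 10@100
ASKS (lowest first):
  #4: 2@104

Derivation:
After op 1 [order #1] limit_sell(price=100, qty=4): fills=none; bids=[-] asks=[#1:4@100]
After op 2 [order #2] limit_buy(price=104, qty=8): fills=#2x#1:4@100; bids=[#2:4@104] asks=[-]
After op 3 [order #3] market_sell(qty=6): fills=#2x#3:4@104; bids=[-] asks=[-]
After op 4 [order #4] limit_sell(price=104, qty=2): fills=none; bids=[-] asks=[#4:2@104]
After op 5 [order #5] limit_buy(price=98, qty=5): fills=none; bids=[#5:5@98] asks=[#4:2@104]
After op 6 cancel(order #5): fills=none; bids=[-] asks=[#4:2@104]
After op 7 [order #6] limit_buy(price=100, qty=10): fills=none; bids=[#6:10@100] asks=[#4:2@104]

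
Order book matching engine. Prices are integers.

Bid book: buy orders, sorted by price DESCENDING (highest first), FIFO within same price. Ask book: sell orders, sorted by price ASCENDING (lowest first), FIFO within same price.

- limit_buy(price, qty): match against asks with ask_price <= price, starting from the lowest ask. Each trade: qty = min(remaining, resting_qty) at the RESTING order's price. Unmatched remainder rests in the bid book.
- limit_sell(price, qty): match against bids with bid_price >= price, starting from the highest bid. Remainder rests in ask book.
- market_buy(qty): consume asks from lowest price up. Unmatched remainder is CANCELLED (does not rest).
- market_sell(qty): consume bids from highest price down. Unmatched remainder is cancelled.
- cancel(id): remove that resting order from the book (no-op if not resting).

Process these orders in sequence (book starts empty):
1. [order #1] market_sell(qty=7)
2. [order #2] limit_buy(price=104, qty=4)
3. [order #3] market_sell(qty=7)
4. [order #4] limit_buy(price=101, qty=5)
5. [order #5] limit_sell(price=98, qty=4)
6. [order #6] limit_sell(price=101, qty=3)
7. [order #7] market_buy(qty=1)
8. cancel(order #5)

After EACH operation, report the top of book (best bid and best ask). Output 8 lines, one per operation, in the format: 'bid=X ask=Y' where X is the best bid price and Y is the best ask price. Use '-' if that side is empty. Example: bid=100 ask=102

After op 1 [order #1] market_sell(qty=7): fills=none; bids=[-] asks=[-]
After op 2 [order #2] limit_buy(price=104, qty=4): fills=none; bids=[#2:4@104] asks=[-]
After op 3 [order #3] market_sell(qty=7): fills=#2x#3:4@104; bids=[-] asks=[-]
After op 4 [order #4] limit_buy(price=101, qty=5): fills=none; bids=[#4:5@101] asks=[-]
After op 5 [order #5] limit_sell(price=98, qty=4): fills=#4x#5:4@101; bids=[#4:1@101] asks=[-]
After op 6 [order #6] limit_sell(price=101, qty=3): fills=#4x#6:1@101; bids=[-] asks=[#6:2@101]
After op 7 [order #7] market_buy(qty=1): fills=#7x#6:1@101; bids=[-] asks=[#6:1@101]
After op 8 cancel(order #5): fills=none; bids=[-] asks=[#6:1@101]

Answer: bid=- ask=-
bid=104 ask=-
bid=- ask=-
bid=101 ask=-
bid=101 ask=-
bid=- ask=101
bid=- ask=101
bid=- ask=101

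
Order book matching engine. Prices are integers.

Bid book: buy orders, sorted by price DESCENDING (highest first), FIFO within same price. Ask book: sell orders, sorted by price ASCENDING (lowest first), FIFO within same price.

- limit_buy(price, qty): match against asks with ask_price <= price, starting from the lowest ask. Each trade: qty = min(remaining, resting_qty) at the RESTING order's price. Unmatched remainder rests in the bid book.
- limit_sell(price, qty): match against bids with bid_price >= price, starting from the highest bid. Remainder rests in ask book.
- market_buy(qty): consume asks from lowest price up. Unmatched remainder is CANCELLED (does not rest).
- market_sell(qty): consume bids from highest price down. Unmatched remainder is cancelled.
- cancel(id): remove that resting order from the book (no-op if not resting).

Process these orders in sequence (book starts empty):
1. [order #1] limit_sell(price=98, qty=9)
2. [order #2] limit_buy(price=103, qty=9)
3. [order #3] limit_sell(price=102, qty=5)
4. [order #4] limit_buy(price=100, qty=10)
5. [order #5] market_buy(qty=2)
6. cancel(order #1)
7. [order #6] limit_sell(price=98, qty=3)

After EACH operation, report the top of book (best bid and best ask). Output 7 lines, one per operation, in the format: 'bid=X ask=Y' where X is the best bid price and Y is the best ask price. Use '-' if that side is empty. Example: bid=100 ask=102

After op 1 [order #1] limit_sell(price=98, qty=9): fills=none; bids=[-] asks=[#1:9@98]
After op 2 [order #2] limit_buy(price=103, qty=9): fills=#2x#1:9@98; bids=[-] asks=[-]
After op 3 [order #3] limit_sell(price=102, qty=5): fills=none; bids=[-] asks=[#3:5@102]
After op 4 [order #4] limit_buy(price=100, qty=10): fills=none; bids=[#4:10@100] asks=[#3:5@102]
After op 5 [order #5] market_buy(qty=2): fills=#5x#3:2@102; bids=[#4:10@100] asks=[#3:3@102]
After op 6 cancel(order #1): fills=none; bids=[#4:10@100] asks=[#3:3@102]
After op 7 [order #6] limit_sell(price=98, qty=3): fills=#4x#6:3@100; bids=[#4:7@100] asks=[#3:3@102]

Answer: bid=- ask=98
bid=- ask=-
bid=- ask=102
bid=100 ask=102
bid=100 ask=102
bid=100 ask=102
bid=100 ask=102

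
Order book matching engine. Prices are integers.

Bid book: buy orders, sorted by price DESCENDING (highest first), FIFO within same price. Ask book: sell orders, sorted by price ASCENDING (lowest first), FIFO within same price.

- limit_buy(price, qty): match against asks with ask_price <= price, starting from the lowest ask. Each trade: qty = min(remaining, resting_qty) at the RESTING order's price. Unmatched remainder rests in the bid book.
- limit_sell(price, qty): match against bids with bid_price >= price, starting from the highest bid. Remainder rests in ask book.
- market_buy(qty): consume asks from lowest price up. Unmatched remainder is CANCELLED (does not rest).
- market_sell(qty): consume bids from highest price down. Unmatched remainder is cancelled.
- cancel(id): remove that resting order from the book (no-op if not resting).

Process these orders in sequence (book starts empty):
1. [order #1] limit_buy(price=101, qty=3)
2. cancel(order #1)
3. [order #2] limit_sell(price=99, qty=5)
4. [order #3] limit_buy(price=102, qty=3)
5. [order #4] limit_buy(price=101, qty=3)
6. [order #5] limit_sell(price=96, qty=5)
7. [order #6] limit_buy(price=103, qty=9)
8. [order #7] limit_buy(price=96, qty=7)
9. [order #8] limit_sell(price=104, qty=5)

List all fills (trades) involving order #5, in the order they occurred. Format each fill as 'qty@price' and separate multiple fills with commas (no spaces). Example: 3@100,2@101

After op 1 [order #1] limit_buy(price=101, qty=3): fills=none; bids=[#1:3@101] asks=[-]
After op 2 cancel(order #1): fills=none; bids=[-] asks=[-]
After op 3 [order #2] limit_sell(price=99, qty=5): fills=none; bids=[-] asks=[#2:5@99]
After op 4 [order #3] limit_buy(price=102, qty=3): fills=#3x#2:3@99; bids=[-] asks=[#2:2@99]
After op 5 [order #4] limit_buy(price=101, qty=3): fills=#4x#2:2@99; bids=[#4:1@101] asks=[-]
After op 6 [order #5] limit_sell(price=96, qty=5): fills=#4x#5:1@101; bids=[-] asks=[#5:4@96]
After op 7 [order #6] limit_buy(price=103, qty=9): fills=#6x#5:4@96; bids=[#6:5@103] asks=[-]
After op 8 [order #7] limit_buy(price=96, qty=7): fills=none; bids=[#6:5@103 #7:7@96] asks=[-]
After op 9 [order #8] limit_sell(price=104, qty=5): fills=none; bids=[#6:5@103 #7:7@96] asks=[#8:5@104]

Answer: 1@101,4@96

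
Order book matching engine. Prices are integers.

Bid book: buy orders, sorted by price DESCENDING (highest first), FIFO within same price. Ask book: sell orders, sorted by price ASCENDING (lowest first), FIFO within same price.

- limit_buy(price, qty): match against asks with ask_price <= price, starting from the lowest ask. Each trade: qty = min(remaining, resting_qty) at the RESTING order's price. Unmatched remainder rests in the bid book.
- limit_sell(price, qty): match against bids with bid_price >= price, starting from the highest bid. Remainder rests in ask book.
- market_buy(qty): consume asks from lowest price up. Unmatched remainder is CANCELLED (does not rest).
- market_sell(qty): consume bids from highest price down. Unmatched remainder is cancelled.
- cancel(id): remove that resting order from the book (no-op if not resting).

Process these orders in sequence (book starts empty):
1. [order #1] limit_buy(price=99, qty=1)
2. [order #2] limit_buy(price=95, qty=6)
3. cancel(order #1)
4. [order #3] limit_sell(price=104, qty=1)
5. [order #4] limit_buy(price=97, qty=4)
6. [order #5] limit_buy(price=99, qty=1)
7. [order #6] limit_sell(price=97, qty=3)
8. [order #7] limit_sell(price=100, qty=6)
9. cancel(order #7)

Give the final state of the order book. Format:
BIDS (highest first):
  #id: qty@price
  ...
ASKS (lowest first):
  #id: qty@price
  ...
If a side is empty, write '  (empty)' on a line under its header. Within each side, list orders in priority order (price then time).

After op 1 [order #1] limit_buy(price=99, qty=1): fills=none; bids=[#1:1@99] asks=[-]
After op 2 [order #2] limit_buy(price=95, qty=6): fills=none; bids=[#1:1@99 #2:6@95] asks=[-]
After op 3 cancel(order #1): fills=none; bids=[#2:6@95] asks=[-]
After op 4 [order #3] limit_sell(price=104, qty=1): fills=none; bids=[#2:6@95] asks=[#3:1@104]
After op 5 [order #4] limit_buy(price=97, qty=4): fills=none; bids=[#4:4@97 #2:6@95] asks=[#3:1@104]
After op 6 [order #5] limit_buy(price=99, qty=1): fills=none; bids=[#5:1@99 #4:4@97 #2:6@95] asks=[#3:1@104]
After op 7 [order #6] limit_sell(price=97, qty=3): fills=#5x#6:1@99 #4x#6:2@97; bids=[#4:2@97 #2:6@95] asks=[#3:1@104]
After op 8 [order #7] limit_sell(price=100, qty=6): fills=none; bids=[#4:2@97 #2:6@95] asks=[#7:6@100 #3:1@104]
After op 9 cancel(order #7): fills=none; bids=[#4:2@97 #2:6@95] asks=[#3:1@104]

Answer: BIDS (highest first):
  #4: 2@97
  #2: 6@95
ASKS (lowest first):
  #3: 1@104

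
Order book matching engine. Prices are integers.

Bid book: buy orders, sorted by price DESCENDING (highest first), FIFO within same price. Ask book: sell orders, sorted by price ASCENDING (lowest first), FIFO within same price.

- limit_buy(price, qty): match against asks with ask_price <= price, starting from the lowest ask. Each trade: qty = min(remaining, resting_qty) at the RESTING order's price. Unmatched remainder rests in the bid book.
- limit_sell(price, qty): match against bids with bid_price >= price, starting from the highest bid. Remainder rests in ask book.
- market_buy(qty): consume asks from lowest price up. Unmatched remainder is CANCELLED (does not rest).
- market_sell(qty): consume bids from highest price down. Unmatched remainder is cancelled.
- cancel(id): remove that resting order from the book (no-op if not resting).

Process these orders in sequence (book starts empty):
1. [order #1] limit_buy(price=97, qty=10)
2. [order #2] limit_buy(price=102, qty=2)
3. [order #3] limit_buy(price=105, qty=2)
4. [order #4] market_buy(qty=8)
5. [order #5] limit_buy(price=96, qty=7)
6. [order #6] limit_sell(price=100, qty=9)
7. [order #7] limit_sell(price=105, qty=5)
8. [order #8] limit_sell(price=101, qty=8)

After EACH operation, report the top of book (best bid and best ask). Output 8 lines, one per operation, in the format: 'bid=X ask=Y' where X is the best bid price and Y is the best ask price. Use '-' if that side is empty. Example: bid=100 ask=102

After op 1 [order #1] limit_buy(price=97, qty=10): fills=none; bids=[#1:10@97] asks=[-]
After op 2 [order #2] limit_buy(price=102, qty=2): fills=none; bids=[#2:2@102 #1:10@97] asks=[-]
After op 3 [order #3] limit_buy(price=105, qty=2): fills=none; bids=[#3:2@105 #2:2@102 #1:10@97] asks=[-]
After op 4 [order #4] market_buy(qty=8): fills=none; bids=[#3:2@105 #2:2@102 #1:10@97] asks=[-]
After op 5 [order #5] limit_buy(price=96, qty=7): fills=none; bids=[#3:2@105 #2:2@102 #1:10@97 #5:7@96] asks=[-]
After op 6 [order #6] limit_sell(price=100, qty=9): fills=#3x#6:2@105 #2x#6:2@102; bids=[#1:10@97 #5:7@96] asks=[#6:5@100]
After op 7 [order #7] limit_sell(price=105, qty=5): fills=none; bids=[#1:10@97 #5:7@96] asks=[#6:5@100 #7:5@105]
After op 8 [order #8] limit_sell(price=101, qty=8): fills=none; bids=[#1:10@97 #5:7@96] asks=[#6:5@100 #8:8@101 #7:5@105]

Answer: bid=97 ask=-
bid=102 ask=-
bid=105 ask=-
bid=105 ask=-
bid=105 ask=-
bid=97 ask=100
bid=97 ask=100
bid=97 ask=100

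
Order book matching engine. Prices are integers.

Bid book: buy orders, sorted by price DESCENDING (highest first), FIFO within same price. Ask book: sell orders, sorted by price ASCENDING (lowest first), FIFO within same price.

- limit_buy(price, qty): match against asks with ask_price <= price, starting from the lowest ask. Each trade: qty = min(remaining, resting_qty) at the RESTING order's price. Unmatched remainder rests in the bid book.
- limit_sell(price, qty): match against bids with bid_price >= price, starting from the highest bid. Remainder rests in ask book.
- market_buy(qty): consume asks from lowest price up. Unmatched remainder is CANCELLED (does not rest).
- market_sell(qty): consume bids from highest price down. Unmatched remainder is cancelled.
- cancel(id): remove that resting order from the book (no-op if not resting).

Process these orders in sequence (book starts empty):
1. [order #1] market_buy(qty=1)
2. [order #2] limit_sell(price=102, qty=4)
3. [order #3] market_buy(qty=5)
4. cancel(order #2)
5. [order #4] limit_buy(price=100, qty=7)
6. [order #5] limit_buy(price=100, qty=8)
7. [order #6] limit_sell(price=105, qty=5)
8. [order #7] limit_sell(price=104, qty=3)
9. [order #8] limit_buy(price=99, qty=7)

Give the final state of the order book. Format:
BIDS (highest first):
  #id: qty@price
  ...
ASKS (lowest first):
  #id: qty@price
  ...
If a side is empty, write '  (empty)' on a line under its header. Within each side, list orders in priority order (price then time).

After op 1 [order #1] market_buy(qty=1): fills=none; bids=[-] asks=[-]
After op 2 [order #2] limit_sell(price=102, qty=4): fills=none; bids=[-] asks=[#2:4@102]
After op 3 [order #3] market_buy(qty=5): fills=#3x#2:4@102; bids=[-] asks=[-]
After op 4 cancel(order #2): fills=none; bids=[-] asks=[-]
After op 5 [order #4] limit_buy(price=100, qty=7): fills=none; bids=[#4:7@100] asks=[-]
After op 6 [order #5] limit_buy(price=100, qty=8): fills=none; bids=[#4:7@100 #5:8@100] asks=[-]
After op 7 [order #6] limit_sell(price=105, qty=5): fills=none; bids=[#4:7@100 #5:8@100] asks=[#6:5@105]
After op 8 [order #7] limit_sell(price=104, qty=3): fills=none; bids=[#4:7@100 #5:8@100] asks=[#7:3@104 #6:5@105]
After op 9 [order #8] limit_buy(price=99, qty=7): fills=none; bids=[#4:7@100 #5:8@100 #8:7@99] asks=[#7:3@104 #6:5@105]

Answer: BIDS (highest first):
  #4: 7@100
  #5: 8@100
  #8: 7@99
ASKS (lowest first):
  #7: 3@104
  #6: 5@105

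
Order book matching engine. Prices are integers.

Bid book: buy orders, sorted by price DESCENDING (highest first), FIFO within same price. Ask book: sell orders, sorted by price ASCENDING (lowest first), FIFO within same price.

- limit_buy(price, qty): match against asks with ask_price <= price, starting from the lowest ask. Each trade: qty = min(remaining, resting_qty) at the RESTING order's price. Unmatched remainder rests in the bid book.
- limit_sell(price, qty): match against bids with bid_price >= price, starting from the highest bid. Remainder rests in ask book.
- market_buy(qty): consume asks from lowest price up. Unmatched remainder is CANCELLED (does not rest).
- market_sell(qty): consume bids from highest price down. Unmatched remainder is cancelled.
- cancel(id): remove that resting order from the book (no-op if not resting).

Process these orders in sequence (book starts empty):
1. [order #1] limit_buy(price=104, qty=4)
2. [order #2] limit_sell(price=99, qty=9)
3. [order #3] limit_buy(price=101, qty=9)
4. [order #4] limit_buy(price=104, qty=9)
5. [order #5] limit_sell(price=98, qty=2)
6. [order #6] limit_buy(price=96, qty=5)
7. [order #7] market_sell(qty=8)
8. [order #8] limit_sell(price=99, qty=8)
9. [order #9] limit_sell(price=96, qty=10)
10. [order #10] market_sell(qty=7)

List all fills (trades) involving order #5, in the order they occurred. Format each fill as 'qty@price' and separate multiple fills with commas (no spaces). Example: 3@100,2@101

After op 1 [order #1] limit_buy(price=104, qty=4): fills=none; bids=[#1:4@104] asks=[-]
After op 2 [order #2] limit_sell(price=99, qty=9): fills=#1x#2:4@104; bids=[-] asks=[#2:5@99]
After op 3 [order #3] limit_buy(price=101, qty=9): fills=#3x#2:5@99; bids=[#3:4@101] asks=[-]
After op 4 [order #4] limit_buy(price=104, qty=9): fills=none; bids=[#4:9@104 #3:4@101] asks=[-]
After op 5 [order #5] limit_sell(price=98, qty=2): fills=#4x#5:2@104; bids=[#4:7@104 #3:4@101] asks=[-]
After op 6 [order #6] limit_buy(price=96, qty=5): fills=none; bids=[#4:7@104 #3:4@101 #6:5@96] asks=[-]
After op 7 [order #7] market_sell(qty=8): fills=#4x#7:7@104 #3x#7:1@101; bids=[#3:3@101 #6:5@96] asks=[-]
After op 8 [order #8] limit_sell(price=99, qty=8): fills=#3x#8:3@101; bids=[#6:5@96] asks=[#8:5@99]
After op 9 [order #9] limit_sell(price=96, qty=10): fills=#6x#9:5@96; bids=[-] asks=[#9:5@96 #8:5@99]
After op 10 [order #10] market_sell(qty=7): fills=none; bids=[-] asks=[#9:5@96 #8:5@99]

Answer: 2@104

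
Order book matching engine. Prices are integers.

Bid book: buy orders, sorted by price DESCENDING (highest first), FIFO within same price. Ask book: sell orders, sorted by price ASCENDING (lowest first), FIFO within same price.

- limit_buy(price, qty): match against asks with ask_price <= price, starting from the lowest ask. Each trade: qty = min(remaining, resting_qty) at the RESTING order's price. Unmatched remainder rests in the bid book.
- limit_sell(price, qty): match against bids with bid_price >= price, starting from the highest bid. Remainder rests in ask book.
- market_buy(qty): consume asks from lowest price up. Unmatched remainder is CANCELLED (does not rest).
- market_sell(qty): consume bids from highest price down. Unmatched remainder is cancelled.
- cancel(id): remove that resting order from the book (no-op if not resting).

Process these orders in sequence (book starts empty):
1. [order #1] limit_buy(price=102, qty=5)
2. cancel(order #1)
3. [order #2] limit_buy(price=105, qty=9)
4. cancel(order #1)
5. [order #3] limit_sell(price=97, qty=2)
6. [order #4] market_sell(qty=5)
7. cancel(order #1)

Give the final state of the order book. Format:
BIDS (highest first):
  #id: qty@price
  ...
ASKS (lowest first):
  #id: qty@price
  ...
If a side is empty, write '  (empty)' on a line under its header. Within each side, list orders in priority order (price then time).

After op 1 [order #1] limit_buy(price=102, qty=5): fills=none; bids=[#1:5@102] asks=[-]
After op 2 cancel(order #1): fills=none; bids=[-] asks=[-]
After op 3 [order #2] limit_buy(price=105, qty=9): fills=none; bids=[#2:9@105] asks=[-]
After op 4 cancel(order #1): fills=none; bids=[#2:9@105] asks=[-]
After op 5 [order #3] limit_sell(price=97, qty=2): fills=#2x#3:2@105; bids=[#2:7@105] asks=[-]
After op 6 [order #4] market_sell(qty=5): fills=#2x#4:5@105; bids=[#2:2@105] asks=[-]
After op 7 cancel(order #1): fills=none; bids=[#2:2@105] asks=[-]

Answer: BIDS (highest first):
  #2: 2@105
ASKS (lowest first):
  (empty)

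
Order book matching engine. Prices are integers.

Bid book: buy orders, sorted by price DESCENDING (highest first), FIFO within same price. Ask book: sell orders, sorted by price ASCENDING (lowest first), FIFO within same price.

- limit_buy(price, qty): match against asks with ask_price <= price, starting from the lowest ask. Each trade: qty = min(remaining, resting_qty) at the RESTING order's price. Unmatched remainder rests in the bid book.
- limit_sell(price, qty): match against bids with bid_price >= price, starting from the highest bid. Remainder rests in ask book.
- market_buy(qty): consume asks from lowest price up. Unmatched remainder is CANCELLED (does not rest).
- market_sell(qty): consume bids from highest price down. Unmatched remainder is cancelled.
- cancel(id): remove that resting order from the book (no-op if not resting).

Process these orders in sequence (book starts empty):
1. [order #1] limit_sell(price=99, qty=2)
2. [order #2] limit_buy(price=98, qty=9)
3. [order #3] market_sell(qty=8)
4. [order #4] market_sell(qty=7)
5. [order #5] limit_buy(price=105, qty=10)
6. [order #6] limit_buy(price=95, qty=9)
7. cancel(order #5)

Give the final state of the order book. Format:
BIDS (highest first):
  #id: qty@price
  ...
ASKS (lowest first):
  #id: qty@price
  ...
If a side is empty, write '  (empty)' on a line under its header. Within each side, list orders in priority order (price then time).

Answer: BIDS (highest first):
  #6: 9@95
ASKS (lowest first):
  (empty)

Derivation:
After op 1 [order #1] limit_sell(price=99, qty=2): fills=none; bids=[-] asks=[#1:2@99]
After op 2 [order #2] limit_buy(price=98, qty=9): fills=none; bids=[#2:9@98] asks=[#1:2@99]
After op 3 [order #3] market_sell(qty=8): fills=#2x#3:8@98; bids=[#2:1@98] asks=[#1:2@99]
After op 4 [order #4] market_sell(qty=7): fills=#2x#4:1@98; bids=[-] asks=[#1:2@99]
After op 5 [order #5] limit_buy(price=105, qty=10): fills=#5x#1:2@99; bids=[#5:8@105] asks=[-]
After op 6 [order #6] limit_buy(price=95, qty=9): fills=none; bids=[#5:8@105 #6:9@95] asks=[-]
After op 7 cancel(order #5): fills=none; bids=[#6:9@95] asks=[-]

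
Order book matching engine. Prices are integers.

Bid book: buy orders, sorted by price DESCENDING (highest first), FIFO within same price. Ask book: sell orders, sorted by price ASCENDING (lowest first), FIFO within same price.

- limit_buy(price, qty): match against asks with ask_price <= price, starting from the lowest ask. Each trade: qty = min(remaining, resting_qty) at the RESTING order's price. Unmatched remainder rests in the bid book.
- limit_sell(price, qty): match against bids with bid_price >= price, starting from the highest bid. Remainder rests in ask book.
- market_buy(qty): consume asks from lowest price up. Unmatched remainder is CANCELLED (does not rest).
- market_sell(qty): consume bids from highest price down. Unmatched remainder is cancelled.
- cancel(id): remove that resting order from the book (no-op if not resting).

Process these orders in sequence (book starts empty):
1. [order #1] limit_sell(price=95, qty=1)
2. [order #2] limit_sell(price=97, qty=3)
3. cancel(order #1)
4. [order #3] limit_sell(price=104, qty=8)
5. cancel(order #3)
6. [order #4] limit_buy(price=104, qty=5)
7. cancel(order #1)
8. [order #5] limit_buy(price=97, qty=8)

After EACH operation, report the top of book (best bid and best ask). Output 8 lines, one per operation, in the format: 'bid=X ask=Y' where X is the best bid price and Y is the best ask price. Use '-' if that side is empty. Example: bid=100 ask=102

After op 1 [order #1] limit_sell(price=95, qty=1): fills=none; bids=[-] asks=[#1:1@95]
After op 2 [order #2] limit_sell(price=97, qty=3): fills=none; bids=[-] asks=[#1:1@95 #2:3@97]
After op 3 cancel(order #1): fills=none; bids=[-] asks=[#2:3@97]
After op 4 [order #3] limit_sell(price=104, qty=8): fills=none; bids=[-] asks=[#2:3@97 #3:8@104]
After op 5 cancel(order #3): fills=none; bids=[-] asks=[#2:3@97]
After op 6 [order #4] limit_buy(price=104, qty=5): fills=#4x#2:3@97; bids=[#4:2@104] asks=[-]
After op 7 cancel(order #1): fills=none; bids=[#4:2@104] asks=[-]
After op 8 [order #5] limit_buy(price=97, qty=8): fills=none; bids=[#4:2@104 #5:8@97] asks=[-]

Answer: bid=- ask=95
bid=- ask=95
bid=- ask=97
bid=- ask=97
bid=- ask=97
bid=104 ask=-
bid=104 ask=-
bid=104 ask=-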